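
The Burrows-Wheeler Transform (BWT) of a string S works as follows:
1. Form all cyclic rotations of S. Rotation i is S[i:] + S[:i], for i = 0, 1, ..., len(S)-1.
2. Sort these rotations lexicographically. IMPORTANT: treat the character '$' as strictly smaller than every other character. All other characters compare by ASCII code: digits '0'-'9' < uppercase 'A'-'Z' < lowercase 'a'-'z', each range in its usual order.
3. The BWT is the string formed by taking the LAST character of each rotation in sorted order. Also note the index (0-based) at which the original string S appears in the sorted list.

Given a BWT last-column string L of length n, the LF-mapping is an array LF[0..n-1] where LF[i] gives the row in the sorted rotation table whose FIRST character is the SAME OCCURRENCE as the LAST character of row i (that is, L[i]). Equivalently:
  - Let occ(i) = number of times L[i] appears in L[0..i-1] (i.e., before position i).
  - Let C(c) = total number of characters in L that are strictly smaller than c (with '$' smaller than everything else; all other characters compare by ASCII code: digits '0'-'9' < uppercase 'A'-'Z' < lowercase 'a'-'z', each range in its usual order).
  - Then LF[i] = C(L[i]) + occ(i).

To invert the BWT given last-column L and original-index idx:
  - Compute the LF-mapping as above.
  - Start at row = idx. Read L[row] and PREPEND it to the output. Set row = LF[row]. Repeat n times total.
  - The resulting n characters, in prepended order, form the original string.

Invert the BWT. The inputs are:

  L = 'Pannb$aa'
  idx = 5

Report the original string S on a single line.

Answer: bananaP$

Derivation:
LF mapping: 1 2 6 7 5 0 3 4
Walk LF starting at row 5, prepending L[row]:
  step 1: row=5, L[5]='$', prepend. Next row=LF[5]=0
  step 2: row=0, L[0]='P', prepend. Next row=LF[0]=1
  step 3: row=1, L[1]='a', prepend. Next row=LF[1]=2
  step 4: row=2, L[2]='n', prepend. Next row=LF[2]=6
  step 5: row=6, L[6]='a', prepend. Next row=LF[6]=3
  step 6: row=3, L[3]='n', prepend. Next row=LF[3]=7
  step 7: row=7, L[7]='a', prepend. Next row=LF[7]=4
  step 8: row=4, L[4]='b', prepend. Next row=LF[4]=5
Reversed output: bananaP$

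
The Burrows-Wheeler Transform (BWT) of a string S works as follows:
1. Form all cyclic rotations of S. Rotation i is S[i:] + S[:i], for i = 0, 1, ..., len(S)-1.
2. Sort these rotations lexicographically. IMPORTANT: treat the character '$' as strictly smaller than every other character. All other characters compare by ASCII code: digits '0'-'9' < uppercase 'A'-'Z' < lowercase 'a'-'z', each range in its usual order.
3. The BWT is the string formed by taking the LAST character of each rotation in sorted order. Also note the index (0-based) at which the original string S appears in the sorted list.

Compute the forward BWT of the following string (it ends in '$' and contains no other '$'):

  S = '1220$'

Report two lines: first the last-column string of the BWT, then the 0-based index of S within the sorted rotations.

All 5 rotations (rotation i = S[i:]+S[:i]):
  rot[0] = 1220$
  rot[1] = 220$1
  rot[2] = 20$12
  rot[3] = 0$122
  rot[4] = $1220
Sorted (with $ < everything):
  sorted[0] = $1220  (last char: '0')
  sorted[1] = 0$122  (last char: '2')
  sorted[2] = 1220$  (last char: '$')
  sorted[3] = 20$12  (last char: '2')
  sorted[4] = 220$1  (last char: '1')
Last column: 02$21
Original string S is at sorted index 2

Answer: 02$21
2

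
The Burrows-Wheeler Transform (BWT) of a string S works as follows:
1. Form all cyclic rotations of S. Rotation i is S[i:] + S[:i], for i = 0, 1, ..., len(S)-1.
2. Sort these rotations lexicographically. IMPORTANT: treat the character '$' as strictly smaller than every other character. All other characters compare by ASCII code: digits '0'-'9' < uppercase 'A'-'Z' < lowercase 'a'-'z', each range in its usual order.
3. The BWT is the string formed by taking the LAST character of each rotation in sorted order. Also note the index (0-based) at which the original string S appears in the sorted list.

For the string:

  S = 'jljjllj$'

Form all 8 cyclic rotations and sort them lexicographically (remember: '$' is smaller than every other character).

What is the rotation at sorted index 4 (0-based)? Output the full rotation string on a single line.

Answer: jllj$jlj

Derivation:
All 8 rotations (rotation i = S[i:]+S[:i]):
  rot[0] = jljjllj$
  rot[1] = ljjllj$j
  rot[2] = jjllj$jl
  rot[3] = jllj$jlj
  rot[4] = llj$jljj
  rot[5] = lj$jljjl
  rot[6] = j$jljjll
  rot[7] = $jljjllj
Sorted (with $ < everything):
  sorted[0] = $jljjllj
  sorted[1] = j$jljjll
  sorted[2] = jjllj$jl
  sorted[3] = jljjllj$
  sorted[4] = jllj$jlj
  sorted[5] = lj$jljjl
  sorted[6] = ljjllj$j
  sorted[7] = llj$jljj
sorted[4] = jllj$jlj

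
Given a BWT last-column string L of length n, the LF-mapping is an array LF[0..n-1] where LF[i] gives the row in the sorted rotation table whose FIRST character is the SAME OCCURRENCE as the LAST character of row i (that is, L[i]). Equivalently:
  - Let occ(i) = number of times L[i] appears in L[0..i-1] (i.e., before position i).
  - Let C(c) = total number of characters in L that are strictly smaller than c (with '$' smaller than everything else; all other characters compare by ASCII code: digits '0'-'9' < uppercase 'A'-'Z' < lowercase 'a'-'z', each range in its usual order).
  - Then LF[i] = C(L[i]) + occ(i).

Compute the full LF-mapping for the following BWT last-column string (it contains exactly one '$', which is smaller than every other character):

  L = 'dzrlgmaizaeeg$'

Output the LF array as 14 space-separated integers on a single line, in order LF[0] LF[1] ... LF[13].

Answer: 3 12 11 9 6 10 1 8 13 2 4 5 7 0

Derivation:
Char counts: '$':1, 'a':2, 'd':1, 'e':2, 'g':2, 'i':1, 'l':1, 'm':1, 'r':1, 'z':2
C (first-col start): C('$')=0, C('a')=1, C('d')=3, C('e')=4, C('g')=6, C('i')=8, C('l')=9, C('m')=10, C('r')=11, C('z')=12
L[0]='d': occ=0, LF[0]=C('d')+0=3+0=3
L[1]='z': occ=0, LF[1]=C('z')+0=12+0=12
L[2]='r': occ=0, LF[2]=C('r')+0=11+0=11
L[3]='l': occ=0, LF[3]=C('l')+0=9+0=9
L[4]='g': occ=0, LF[4]=C('g')+0=6+0=6
L[5]='m': occ=0, LF[5]=C('m')+0=10+0=10
L[6]='a': occ=0, LF[6]=C('a')+0=1+0=1
L[7]='i': occ=0, LF[7]=C('i')+0=8+0=8
L[8]='z': occ=1, LF[8]=C('z')+1=12+1=13
L[9]='a': occ=1, LF[9]=C('a')+1=1+1=2
L[10]='e': occ=0, LF[10]=C('e')+0=4+0=4
L[11]='e': occ=1, LF[11]=C('e')+1=4+1=5
L[12]='g': occ=1, LF[12]=C('g')+1=6+1=7
L[13]='$': occ=0, LF[13]=C('$')+0=0+0=0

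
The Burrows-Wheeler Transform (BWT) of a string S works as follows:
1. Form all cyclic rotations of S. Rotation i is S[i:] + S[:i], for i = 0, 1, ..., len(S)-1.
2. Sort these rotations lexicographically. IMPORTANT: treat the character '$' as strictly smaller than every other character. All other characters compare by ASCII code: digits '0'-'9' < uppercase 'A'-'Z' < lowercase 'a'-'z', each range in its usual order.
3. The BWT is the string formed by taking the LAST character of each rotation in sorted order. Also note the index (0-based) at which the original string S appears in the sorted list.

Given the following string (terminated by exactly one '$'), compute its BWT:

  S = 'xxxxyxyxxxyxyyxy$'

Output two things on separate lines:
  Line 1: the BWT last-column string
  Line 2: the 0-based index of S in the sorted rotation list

All 17 rotations (rotation i = S[i:]+S[:i]):
  rot[0] = xxxxyxyxxxyxyyxy$
  rot[1] = xxxyxyxxxyxyyxy$x
  rot[2] = xxyxyxxxyxyyxy$xx
  rot[3] = xyxyxxxyxyyxy$xxx
  rot[4] = yxyxxxyxyyxy$xxxx
  rot[5] = xyxxxyxyyxy$xxxxy
  rot[6] = yxxxyxyyxy$xxxxyx
  rot[7] = xxxyxyyxy$xxxxyxy
  rot[8] = xxyxyyxy$xxxxyxyx
  rot[9] = xyxyyxy$xxxxyxyxx
  rot[10] = yxyyxy$xxxxyxyxxx
  rot[11] = xyyxy$xxxxyxyxxxy
  rot[12] = yyxy$xxxxyxyxxxyx
  rot[13] = yxy$xxxxyxyxxxyxy
  rot[14] = xy$xxxxyxyxxxyxyy
  rot[15] = y$xxxxyxyxxxyxyyx
  rot[16] = $xxxxyxyxxxyxyyxy
Sorted (with $ < everything):
  sorted[0] = $xxxxyxyxxxyxyyxy  (last char: 'y')
  sorted[1] = xxxxyxyxxxyxyyxy$  (last char: '$')
  sorted[2] = xxxyxyxxxyxyyxy$x  (last char: 'x')
  sorted[3] = xxxyxyyxy$xxxxyxy  (last char: 'y')
  sorted[4] = xxyxyxxxyxyyxy$xx  (last char: 'x')
  sorted[5] = xxyxyyxy$xxxxyxyx  (last char: 'x')
  sorted[6] = xy$xxxxyxyxxxyxyy  (last char: 'y')
  sorted[7] = xyxxxyxyyxy$xxxxy  (last char: 'y')
  sorted[8] = xyxyxxxyxyyxy$xxx  (last char: 'x')
  sorted[9] = xyxyyxy$xxxxyxyxx  (last char: 'x')
  sorted[10] = xyyxy$xxxxyxyxxxy  (last char: 'y')
  sorted[11] = y$xxxxyxyxxxyxyyx  (last char: 'x')
  sorted[12] = yxxxyxyyxy$xxxxyx  (last char: 'x')
  sorted[13] = yxy$xxxxyxyxxxyxy  (last char: 'y')
  sorted[14] = yxyxxxyxyyxy$xxxx  (last char: 'x')
  sorted[15] = yxyyxy$xxxxyxyxxx  (last char: 'x')
  sorted[16] = yyxy$xxxxyxyxxxyx  (last char: 'x')
Last column: y$xyxxyyxxyxxyxxx
Original string S is at sorted index 1

Answer: y$xyxxyyxxyxxyxxx
1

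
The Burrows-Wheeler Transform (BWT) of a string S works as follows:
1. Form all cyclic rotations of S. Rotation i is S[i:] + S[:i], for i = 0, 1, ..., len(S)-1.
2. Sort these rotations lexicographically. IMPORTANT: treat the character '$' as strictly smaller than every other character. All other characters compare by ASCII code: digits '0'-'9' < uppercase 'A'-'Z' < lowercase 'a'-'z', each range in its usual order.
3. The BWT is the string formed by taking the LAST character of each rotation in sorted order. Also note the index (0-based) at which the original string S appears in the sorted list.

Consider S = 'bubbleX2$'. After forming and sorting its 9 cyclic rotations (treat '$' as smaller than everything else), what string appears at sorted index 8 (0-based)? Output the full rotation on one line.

Answer: ubbleX2$b

Derivation:
All 9 rotations (rotation i = S[i:]+S[:i]):
  rot[0] = bubbleX2$
  rot[1] = ubbleX2$b
  rot[2] = bbleX2$bu
  rot[3] = bleX2$bub
  rot[4] = leX2$bubb
  rot[5] = eX2$bubbl
  rot[6] = X2$bubble
  rot[7] = 2$bubbleX
  rot[8] = $bubbleX2
Sorted (with $ < everything):
  sorted[0] = $bubbleX2
  sorted[1] = 2$bubbleX
  sorted[2] = X2$bubble
  sorted[3] = bbleX2$bu
  sorted[4] = bleX2$bub
  sorted[5] = bubbleX2$
  sorted[6] = eX2$bubbl
  sorted[7] = leX2$bubb
  sorted[8] = ubbleX2$b
sorted[8] = ubbleX2$b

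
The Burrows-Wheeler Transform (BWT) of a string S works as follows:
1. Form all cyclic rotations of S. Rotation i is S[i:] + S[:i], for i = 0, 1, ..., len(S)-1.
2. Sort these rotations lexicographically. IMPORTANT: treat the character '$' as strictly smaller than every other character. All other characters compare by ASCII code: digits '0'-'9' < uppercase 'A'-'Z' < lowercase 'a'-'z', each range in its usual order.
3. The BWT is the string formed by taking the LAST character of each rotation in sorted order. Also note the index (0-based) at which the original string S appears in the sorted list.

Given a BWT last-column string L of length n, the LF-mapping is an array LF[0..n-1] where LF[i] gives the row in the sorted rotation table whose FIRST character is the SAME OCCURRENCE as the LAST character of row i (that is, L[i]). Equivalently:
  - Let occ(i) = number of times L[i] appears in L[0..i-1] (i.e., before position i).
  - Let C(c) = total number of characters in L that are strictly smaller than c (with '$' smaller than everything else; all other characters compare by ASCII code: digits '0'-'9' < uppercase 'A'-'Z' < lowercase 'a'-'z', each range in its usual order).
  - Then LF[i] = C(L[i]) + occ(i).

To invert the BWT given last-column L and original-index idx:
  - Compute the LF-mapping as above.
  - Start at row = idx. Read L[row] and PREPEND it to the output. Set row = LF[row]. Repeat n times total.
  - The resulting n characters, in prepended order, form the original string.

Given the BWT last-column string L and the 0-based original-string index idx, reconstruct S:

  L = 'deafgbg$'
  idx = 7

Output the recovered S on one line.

LF mapping: 3 4 1 5 6 2 7 0
Walk LF starting at row 7, prepending L[row]:
  step 1: row=7, L[7]='$', prepend. Next row=LF[7]=0
  step 2: row=0, L[0]='d', prepend. Next row=LF[0]=3
  step 3: row=3, L[3]='f', prepend. Next row=LF[3]=5
  step 4: row=5, L[5]='b', prepend. Next row=LF[5]=2
  step 5: row=2, L[2]='a', prepend. Next row=LF[2]=1
  step 6: row=1, L[1]='e', prepend. Next row=LF[1]=4
  step 7: row=4, L[4]='g', prepend. Next row=LF[4]=6
  step 8: row=6, L[6]='g', prepend. Next row=LF[6]=7
Reversed output: ggeabfd$

Answer: ggeabfd$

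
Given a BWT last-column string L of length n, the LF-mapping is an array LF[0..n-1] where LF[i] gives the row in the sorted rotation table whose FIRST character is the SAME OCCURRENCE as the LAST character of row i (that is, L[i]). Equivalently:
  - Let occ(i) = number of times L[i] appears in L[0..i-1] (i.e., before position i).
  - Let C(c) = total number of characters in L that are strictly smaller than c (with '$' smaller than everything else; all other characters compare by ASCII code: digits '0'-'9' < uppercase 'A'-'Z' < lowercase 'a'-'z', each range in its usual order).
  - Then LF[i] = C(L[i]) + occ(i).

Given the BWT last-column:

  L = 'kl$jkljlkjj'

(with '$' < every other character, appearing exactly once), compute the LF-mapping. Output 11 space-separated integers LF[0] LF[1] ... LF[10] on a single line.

Char counts: '$':1, 'j':4, 'k':3, 'l':3
C (first-col start): C('$')=0, C('j')=1, C('k')=5, C('l')=8
L[0]='k': occ=0, LF[0]=C('k')+0=5+0=5
L[1]='l': occ=0, LF[1]=C('l')+0=8+0=8
L[2]='$': occ=0, LF[2]=C('$')+0=0+0=0
L[3]='j': occ=0, LF[3]=C('j')+0=1+0=1
L[4]='k': occ=1, LF[4]=C('k')+1=5+1=6
L[5]='l': occ=1, LF[5]=C('l')+1=8+1=9
L[6]='j': occ=1, LF[6]=C('j')+1=1+1=2
L[7]='l': occ=2, LF[7]=C('l')+2=8+2=10
L[8]='k': occ=2, LF[8]=C('k')+2=5+2=7
L[9]='j': occ=2, LF[9]=C('j')+2=1+2=3
L[10]='j': occ=3, LF[10]=C('j')+3=1+3=4

Answer: 5 8 0 1 6 9 2 10 7 3 4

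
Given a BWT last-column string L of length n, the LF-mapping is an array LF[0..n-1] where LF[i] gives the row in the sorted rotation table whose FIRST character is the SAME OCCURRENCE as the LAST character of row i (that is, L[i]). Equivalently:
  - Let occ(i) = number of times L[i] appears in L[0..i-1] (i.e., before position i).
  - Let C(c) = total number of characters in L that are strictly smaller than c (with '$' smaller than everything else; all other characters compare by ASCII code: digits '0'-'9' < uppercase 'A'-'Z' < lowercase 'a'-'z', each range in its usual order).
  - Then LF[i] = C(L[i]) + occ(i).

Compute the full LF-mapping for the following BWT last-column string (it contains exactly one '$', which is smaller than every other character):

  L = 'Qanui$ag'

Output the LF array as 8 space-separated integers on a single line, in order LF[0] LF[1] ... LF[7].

Answer: 1 2 6 7 5 0 3 4

Derivation:
Char counts: '$':1, 'Q':1, 'a':2, 'g':1, 'i':1, 'n':1, 'u':1
C (first-col start): C('$')=0, C('Q')=1, C('a')=2, C('g')=4, C('i')=5, C('n')=6, C('u')=7
L[0]='Q': occ=0, LF[0]=C('Q')+0=1+0=1
L[1]='a': occ=0, LF[1]=C('a')+0=2+0=2
L[2]='n': occ=0, LF[2]=C('n')+0=6+0=6
L[3]='u': occ=0, LF[3]=C('u')+0=7+0=7
L[4]='i': occ=0, LF[4]=C('i')+0=5+0=5
L[5]='$': occ=0, LF[5]=C('$')+0=0+0=0
L[6]='a': occ=1, LF[6]=C('a')+1=2+1=3
L[7]='g': occ=0, LF[7]=C('g')+0=4+0=4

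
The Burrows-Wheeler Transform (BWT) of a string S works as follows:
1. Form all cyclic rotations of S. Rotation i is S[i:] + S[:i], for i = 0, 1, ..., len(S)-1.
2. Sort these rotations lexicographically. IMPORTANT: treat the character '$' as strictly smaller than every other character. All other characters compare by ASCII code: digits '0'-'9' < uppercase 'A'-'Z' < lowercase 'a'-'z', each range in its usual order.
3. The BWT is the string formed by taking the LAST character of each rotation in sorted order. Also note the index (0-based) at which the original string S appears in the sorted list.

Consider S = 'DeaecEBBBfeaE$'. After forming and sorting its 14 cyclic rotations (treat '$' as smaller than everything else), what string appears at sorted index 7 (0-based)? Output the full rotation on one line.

All 14 rotations (rotation i = S[i:]+S[:i]):
  rot[0] = DeaecEBBBfeaE$
  rot[1] = eaecEBBBfeaE$D
  rot[2] = aecEBBBfeaE$De
  rot[3] = ecEBBBfeaE$Dea
  rot[4] = cEBBBfeaE$Deae
  rot[5] = EBBBfeaE$Deaec
  rot[6] = BBBfeaE$DeaecE
  rot[7] = BBfeaE$DeaecEB
  rot[8] = BfeaE$DeaecEBB
  rot[9] = feaE$DeaecEBBB
  rot[10] = eaE$DeaecEBBBf
  rot[11] = aE$DeaecEBBBfe
  rot[12] = E$DeaecEBBBfea
  rot[13] = $DeaecEBBBfeaE
Sorted (with $ < everything):
  sorted[0] = $DeaecEBBBfeaE
  sorted[1] = BBBfeaE$DeaecE
  sorted[2] = BBfeaE$DeaecEB
  sorted[3] = BfeaE$DeaecEBB
  sorted[4] = DeaecEBBBfeaE$
  sorted[5] = E$DeaecEBBBfea
  sorted[6] = EBBBfeaE$Deaec
  sorted[7] = aE$DeaecEBBBfe
  sorted[8] = aecEBBBfeaE$De
  sorted[9] = cEBBBfeaE$Deae
  sorted[10] = eaE$DeaecEBBBf
  sorted[11] = eaecEBBBfeaE$D
  sorted[12] = ecEBBBfeaE$Dea
  sorted[13] = feaE$DeaecEBBB
sorted[7] = aE$DeaecEBBBfe

Answer: aE$DeaecEBBBfe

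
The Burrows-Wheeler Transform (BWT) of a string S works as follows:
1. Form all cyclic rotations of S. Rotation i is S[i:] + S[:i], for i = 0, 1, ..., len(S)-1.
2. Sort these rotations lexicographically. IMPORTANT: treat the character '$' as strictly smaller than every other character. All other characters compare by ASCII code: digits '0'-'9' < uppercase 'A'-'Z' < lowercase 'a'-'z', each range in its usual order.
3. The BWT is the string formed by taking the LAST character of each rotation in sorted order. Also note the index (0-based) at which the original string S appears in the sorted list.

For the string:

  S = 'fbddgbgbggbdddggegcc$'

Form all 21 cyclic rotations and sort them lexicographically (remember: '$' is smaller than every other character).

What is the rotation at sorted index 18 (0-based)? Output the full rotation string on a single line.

All 21 rotations (rotation i = S[i:]+S[:i]):
  rot[0] = fbddgbgbggbdddggegcc$
  rot[1] = bddgbgbggbdddggegcc$f
  rot[2] = ddgbgbggbdddggegcc$fb
  rot[3] = dgbgbggbdddggegcc$fbd
  rot[4] = gbgbggbdddggegcc$fbdd
  rot[5] = bgbggbdddggegcc$fbddg
  rot[6] = gbggbdddggegcc$fbddgb
  rot[7] = bggbdddggegcc$fbddgbg
  rot[8] = ggbdddggegcc$fbddgbgb
  rot[9] = gbdddggegcc$fbddgbgbg
  rot[10] = bdddggegcc$fbddgbgbgg
  rot[11] = dddggegcc$fbddgbgbggb
  rot[12] = ddggegcc$fbddgbgbggbd
  rot[13] = dggegcc$fbddgbgbggbdd
  rot[14] = ggegcc$fbddgbgbggbddd
  rot[15] = gegcc$fbddgbgbggbdddg
  rot[16] = egcc$fbddgbgbggbdddgg
  rot[17] = gcc$fbddgbgbggbdddgge
  rot[18] = cc$fbddgbgbggbdddggeg
  rot[19] = c$fbddgbgbggbdddggegc
  rot[20] = $fbddgbgbggbdddggegcc
Sorted (with $ < everything):
  sorted[0] = $fbddgbgbggbdddggegcc
  sorted[1] = bdddggegcc$fbddgbgbgg
  sorted[2] = bddgbgbggbdddggegcc$f
  sorted[3] = bgbggbdddggegcc$fbddg
  sorted[4] = bggbdddggegcc$fbddgbg
  sorted[5] = c$fbddgbgbggbdddggegc
  sorted[6] = cc$fbddgbgbggbdddggeg
  sorted[7] = dddggegcc$fbddgbgbggb
  sorted[8] = ddgbgbggbdddggegcc$fb
  sorted[9] = ddggegcc$fbddgbgbggbd
  sorted[10] = dgbgbggbdddggegcc$fbd
  sorted[11] = dggegcc$fbddgbgbggbdd
  sorted[12] = egcc$fbddgbgbggbdddgg
  sorted[13] = fbddgbgbggbdddggegcc$
  sorted[14] = gbdddggegcc$fbddgbgbg
  sorted[15] = gbgbggbdddggegcc$fbdd
  sorted[16] = gbggbdddggegcc$fbddgb
  sorted[17] = gcc$fbddgbgbggbdddgge
  sorted[18] = gegcc$fbddgbgbggbdddg
  sorted[19] = ggbdddggegcc$fbddgbgb
  sorted[20] = ggegcc$fbddgbgbggbddd
sorted[18] = gegcc$fbddgbgbggbdddg

Answer: gegcc$fbddgbgbggbdddg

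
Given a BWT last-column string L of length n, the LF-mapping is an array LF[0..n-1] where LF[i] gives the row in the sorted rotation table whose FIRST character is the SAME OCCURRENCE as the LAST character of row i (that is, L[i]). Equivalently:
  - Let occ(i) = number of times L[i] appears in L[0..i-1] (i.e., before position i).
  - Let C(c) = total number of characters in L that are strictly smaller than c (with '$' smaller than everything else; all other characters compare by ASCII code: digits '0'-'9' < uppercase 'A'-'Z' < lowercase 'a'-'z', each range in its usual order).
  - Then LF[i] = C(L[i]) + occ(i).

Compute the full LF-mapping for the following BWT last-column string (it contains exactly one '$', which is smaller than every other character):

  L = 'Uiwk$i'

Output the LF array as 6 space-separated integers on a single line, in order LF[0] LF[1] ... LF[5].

Answer: 1 2 5 4 0 3

Derivation:
Char counts: '$':1, 'U':1, 'i':2, 'k':1, 'w':1
C (first-col start): C('$')=0, C('U')=1, C('i')=2, C('k')=4, C('w')=5
L[0]='U': occ=0, LF[0]=C('U')+0=1+0=1
L[1]='i': occ=0, LF[1]=C('i')+0=2+0=2
L[2]='w': occ=0, LF[2]=C('w')+0=5+0=5
L[3]='k': occ=0, LF[3]=C('k')+0=4+0=4
L[4]='$': occ=0, LF[4]=C('$')+0=0+0=0
L[5]='i': occ=1, LF[5]=C('i')+1=2+1=3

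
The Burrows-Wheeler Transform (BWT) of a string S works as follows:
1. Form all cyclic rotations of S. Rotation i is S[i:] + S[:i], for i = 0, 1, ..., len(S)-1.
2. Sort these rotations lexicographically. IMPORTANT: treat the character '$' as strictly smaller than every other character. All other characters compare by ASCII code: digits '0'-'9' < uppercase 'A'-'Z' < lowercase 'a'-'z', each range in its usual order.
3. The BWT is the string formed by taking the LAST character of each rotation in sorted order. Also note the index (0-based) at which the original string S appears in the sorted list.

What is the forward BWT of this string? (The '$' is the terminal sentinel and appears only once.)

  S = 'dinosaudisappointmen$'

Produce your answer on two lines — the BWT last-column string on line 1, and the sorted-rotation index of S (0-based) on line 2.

All 21 rotations (rotation i = S[i:]+S[:i]):
  rot[0] = dinosaudisappointmen$
  rot[1] = inosaudisappointmen$d
  rot[2] = nosaudisappointmen$di
  rot[3] = osaudisappointmen$din
  rot[4] = saudisappointmen$dino
  rot[5] = audisappointmen$dinos
  rot[6] = udisappointmen$dinosa
  rot[7] = disappointmen$dinosau
  rot[8] = isappointmen$dinosaud
  rot[9] = sappointmen$dinosaudi
  rot[10] = appointmen$dinosaudis
  rot[11] = ppointmen$dinosaudisa
  rot[12] = pointmen$dinosaudisap
  rot[13] = ointmen$dinosaudisapp
  rot[14] = intmen$dinosaudisappo
  rot[15] = ntmen$dinosaudisappoi
  rot[16] = tmen$dinosaudisappoin
  rot[17] = men$dinosaudisappoint
  rot[18] = en$dinosaudisappointm
  rot[19] = n$dinosaudisappointme
  rot[20] = $dinosaudisappointmen
Sorted (with $ < everything):
  sorted[0] = $dinosaudisappointmen  (last char: 'n')
  sorted[1] = appointmen$dinosaudis  (last char: 's')
  sorted[2] = audisappointmen$dinos  (last char: 's')
  sorted[3] = dinosaudisappointmen$  (last char: '$')
  sorted[4] = disappointmen$dinosau  (last char: 'u')
  sorted[5] = en$dinosaudisappointm  (last char: 'm')
  sorted[6] = inosaudisappointmen$d  (last char: 'd')
  sorted[7] = intmen$dinosaudisappo  (last char: 'o')
  sorted[8] = isappointmen$dinosaud  (last char: 'd')
  sorted[9] = men$dinosaudisappoint  (last char: 't')
  sorted[10] = n$dinosaudisappointme  (last char: 'e')
  sorted[11] = nosaudisappointmen$di  (last char: 'i')
  sorted[12] = ntmen$dinosaudisappoi  (last char: 'i')
  sorted[13] = ointmen$dinosaudisapp  (last char: 'p')
  sorted[14] = osaudisappointmen$din  (last char: 'n')
  sorted[15] = pointmen$dinosaudisap  (last char: 'p')
  sorted[16] = ppointmen$dinosaudisa  (last char: 'a')
  sorted[17] = sappointmen$dinosaudi  (last char: 'i')
  sorted[18] = saudisappointmen$dino  (last char: 'o')
  sorted[19] = tmen$dinosaudisappoin  (last char: 'n')
  sorted[20] = udisappointmen$dinosa  (last char: 'a')
Last column: nss$umdodteiipnpaiona
Original string S is at sorted index 3

Answer: nss$umdodteiipnpaiona
3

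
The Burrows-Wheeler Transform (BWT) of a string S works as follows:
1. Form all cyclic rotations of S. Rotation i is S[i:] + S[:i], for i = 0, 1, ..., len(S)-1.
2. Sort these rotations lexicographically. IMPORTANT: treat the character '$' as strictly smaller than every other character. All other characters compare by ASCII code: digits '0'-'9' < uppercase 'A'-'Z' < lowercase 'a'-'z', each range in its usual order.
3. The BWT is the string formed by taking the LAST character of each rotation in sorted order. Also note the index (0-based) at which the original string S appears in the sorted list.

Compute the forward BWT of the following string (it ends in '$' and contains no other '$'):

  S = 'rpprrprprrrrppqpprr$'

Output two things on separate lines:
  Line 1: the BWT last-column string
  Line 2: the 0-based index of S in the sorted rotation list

All 20 rotations (rotation i = S[i:]+S[:i]):
  rot[0] = rpprrprprrrrppqpprr$
  rot[1] = pprrprprrrrppqpprr$r
  rot[2] = prrprprrrrppqpprr$rp
  rot[3] = rrprprrrrppqpprr$rpp
  rot[4] = rprprrrrppqpprr$rppr
  rot[5] = prprrrrppqpprr$rpprr
  rot[6] = rprrrrppqpprr$rpprrp
  rot[7] = prrrrppqpprr$rpprrpr
  rot[8] = rrrrppqpprr$rpprrprp
  rot[9] = rrrppqpprr$rpprrprpr
  rot[10] = rrppqpprr$rpprrprprr
  rot[11] = rppqpprr$rpprrprprrr
  rot[12] = ppqpprr$rpprrprprrrr
  rot[13] = pqpprr$rpprrprprrrrp
  rot[14] = qpprr$rpprrprprrrrpp
  rot[15] = pprr$rpprrprprrrrppq
  rot[16] = prr$rpprrprprrrrppqp
  rot[17] = rr$rpprrprprrrrppqpp
  rot[18] = r$rpprrprprrrrppqppr
  rot[19] = $rpprrprprrrrppqpprr
Sorted (with $ < everything):
  sorted[0] = $rpprrprprrrrppqpprr  (last char: 'r')
  sorted[1] = ppqpprr$rpprrprprrrr  (last char: 'r')
  sorted[2] = pprr$rpprrprprrrrppq  (last char: 'q')
  sorted[3] = pprrprprrrrppqpprr$r  (last char: 'r')
  sorted[4] = pqpprr$rpprrprprrrrp  (last char: 'p')
  sorted[5] = prprrrrppqpprr$rpprr  (last char: 'r')
  sorted[6] = prr$rpprrprprrrrppqp  (last char: 'p')
  sorted[7] = prrprprrrrppqpprr$rp  (last char: 'p')
  sorted[8] = prrrrppqpprr$rpprrpr  (last char: 'r')
  sorted[9] = qpprr$rpprrprprrrrpp  (last char: 'p')
  sorted[10] = r$rpprrprprrrrppqppr  (last char: 'r')
  sorted[11] = rppqpprr$rpprrprprrr  (last char: 'r')
  sorted[12] = rpprrprprrrrppqpprr$  (last char: '$')
  sorted[13] = rprprrrrppqpprr$rppr  (last char: 'r')
  sorted[14] = rprrrrppqpprr$rpprrp  (last char: 'p')
  sorted[15] = rr$rpprrprprrrrppqpp  (last char: 'p')
  sorted[16] = rrppqpprr$rpprrprprr  (last char: 'r')
  sorted[17] = rrprprrrrppqpprr$rpp  (last char: 'p')
  sorted[18] = rrrppqpprr$rpprrprpr  (last char: 'r')
  sorted[19] = rrrrppqpprr$rpprrprp  (last char: 'p')
Last column: rrqrprpprprr$rpprprp
Original string S is at sorted index 12

Answer: rrqrprpprprr$rpprprp
12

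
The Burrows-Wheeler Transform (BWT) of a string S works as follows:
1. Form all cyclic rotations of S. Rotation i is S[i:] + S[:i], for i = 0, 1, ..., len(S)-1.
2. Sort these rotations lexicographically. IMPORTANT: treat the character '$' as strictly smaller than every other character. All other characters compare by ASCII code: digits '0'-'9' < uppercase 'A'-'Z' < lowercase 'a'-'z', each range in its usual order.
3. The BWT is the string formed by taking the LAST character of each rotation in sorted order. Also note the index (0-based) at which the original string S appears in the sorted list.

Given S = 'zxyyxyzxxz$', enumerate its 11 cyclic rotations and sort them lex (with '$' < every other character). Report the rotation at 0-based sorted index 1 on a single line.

All 11 rotations (rotation i = S[i:]+S[:i]):
  rot[0] = zxyyxyzxxz$
  rot[1] = xyyxyzxxz$z
  rot[2] = yyxyzxxz$zx
  rot[3] = yxyzxxz$zxy
  rot[4] = xyzxxz$zxyy
  rot[5] = yzxxz$zxyyx
  rot[6] = zxxz$zxyyxy
  rot[7] = xxz$zxyyxyz
  rot[8] = xz$zxyyxyzx
  rot[9] = z$zxyyxyzxx
  rot[10] = $zxyyxyzxxz
Sorted (with $ < everything):
  sorted[0] = $zxyyxyzxxz
  sorted[1] = xxz$zxyyxyz
  sorted[2] = xyyxyzxxz$z
  sorted[3] = xyzxxz$zxyy
  sorted[4] = xz$zxyyxyzx
  sorted[5] = yxyzxxz$zxy
  sorted[6] = yyxyzxxz$zx
  sorted[7] = yzxxz$zxyyx
  sorted[8] = z$zxyyxyzxx
  sorted[9] = zxxz$zxyyxy
  sorted[10] = zxyyxyzxxz$
sorted[1] = xxz$zxyyxyz

Answer: xxz$zxyyxyz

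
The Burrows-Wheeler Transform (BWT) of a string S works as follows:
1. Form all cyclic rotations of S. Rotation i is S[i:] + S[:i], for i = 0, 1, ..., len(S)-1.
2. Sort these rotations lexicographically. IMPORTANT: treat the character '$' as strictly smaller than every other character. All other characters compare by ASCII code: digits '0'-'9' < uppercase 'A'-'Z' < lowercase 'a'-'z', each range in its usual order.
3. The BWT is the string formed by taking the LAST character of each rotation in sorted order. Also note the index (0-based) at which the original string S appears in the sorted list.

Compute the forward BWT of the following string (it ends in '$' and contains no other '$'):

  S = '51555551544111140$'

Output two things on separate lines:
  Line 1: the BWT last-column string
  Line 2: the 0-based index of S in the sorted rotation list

Answer: 044111551455$15551
12

Derivation:
All 18 rotations (rotation i = S[i:]+S[:i]):
  rot[0] = 51555551544111140$
  rot[1] = 1555551544111140$5
  rot[2] = 555551544111140$51
  rot[3] = 55551544111140$515
  rot[4] = 5551544111140$5155
  rot[5] = 551544111140$51555
  rot[6] = 51544111140$515555
  rot[7] = 1544111140$5155555
  rot[8] = 544111140$51555551
  rot[9] = 44111140$515555515
  rot[10] = 4111140$5155555154
  rot[11] = 111140$51555551544
  rot[12] = 11140$515555515441
  rot[13] = 1140$5155555154411
  rot[14] = 140$51555551544111
  rot[15] = 40$515555515441111
  rot[16] = 0$5155555154411114
  rot[17] = $51555551544111140
Sorted (with $ < everything):
  sorted[0] = $51555551544111140  (last char: '0')
  sorted[1] = 0$5155555154411114  (last char: '4')
  sorted[2] = 111140$51555551544  (last char: '4')
  sorted[3] = 11140$515555515441  (last char: '1')
  sorted[4] = 1140$5155555154411  (last char: '1')
  sorted[5] = 140$51555551544111  (last char: '1')
  sorted[6] = 1544111140$5155555  (last char: '5')
  sorted[7] = 1555551544111140$5  (last char: '5')
  sorted[8] = 40$515555515441111  (last char: '1')
  sorted[9] = 4111140$5155555154  (last char: '4')
  sorted[10] = 44111140$515555515  (last char: '5')
  sorted[11] = 51544111140$515555  (last char: '5')
  sorted[12] = 51555551544111140$  (last char: '$')
  sorted[13] = 544111140$51555551  (last char: '1')
  sorted[14] = 551544111140$51555  (last char: '5')
  sorted[15] = 5551544111140$5155  (last char: '5')
  sorted[16] = 55551544111140$515  (last char: '5')
  sorted[17] = 555551544111140$51  (last char: '1')
Last column: 044111551455$15551
Original string S is at sorted index 12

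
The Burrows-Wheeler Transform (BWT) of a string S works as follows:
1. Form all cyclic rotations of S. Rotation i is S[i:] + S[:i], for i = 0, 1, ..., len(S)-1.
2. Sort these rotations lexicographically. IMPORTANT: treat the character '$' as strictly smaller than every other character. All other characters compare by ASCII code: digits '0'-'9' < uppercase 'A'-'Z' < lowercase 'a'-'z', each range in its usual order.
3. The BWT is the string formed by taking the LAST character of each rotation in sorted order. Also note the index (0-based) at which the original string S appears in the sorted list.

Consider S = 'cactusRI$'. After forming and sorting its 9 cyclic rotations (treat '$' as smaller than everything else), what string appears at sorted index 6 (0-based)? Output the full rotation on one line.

Answer: sRI$cactu

Derivation:
All 9 rotations (rotation i = S[i:]+S[:i]):
  rot[0] = cactusRI$
  rot[1] = actusRI$c
  rot[2] = ctusRI$ca
  rot[3] = tusRI$cac
  rot[4] = usRI$cact
  rot[5] = sRI$cactu
  rot[6] = RI$cactus
  rot[7] = I$cactusR
  rot[8] = $cactusRI
Sorted (with $ < everything):
  sorted[0] = $cactusRI
  sorted[1] = I$cactusR
  sorted[2] = RI$cactus
  sorted[3] = actusRI$c
  sorted[4] = cactusRI$
  sorted[5] = ctusRI$ca
  sorted[6] = sRI$cactu
  sorted[7] = tusRI$cac
  sorted[8] = usRI$cact
sorted[6] = sRI$cactu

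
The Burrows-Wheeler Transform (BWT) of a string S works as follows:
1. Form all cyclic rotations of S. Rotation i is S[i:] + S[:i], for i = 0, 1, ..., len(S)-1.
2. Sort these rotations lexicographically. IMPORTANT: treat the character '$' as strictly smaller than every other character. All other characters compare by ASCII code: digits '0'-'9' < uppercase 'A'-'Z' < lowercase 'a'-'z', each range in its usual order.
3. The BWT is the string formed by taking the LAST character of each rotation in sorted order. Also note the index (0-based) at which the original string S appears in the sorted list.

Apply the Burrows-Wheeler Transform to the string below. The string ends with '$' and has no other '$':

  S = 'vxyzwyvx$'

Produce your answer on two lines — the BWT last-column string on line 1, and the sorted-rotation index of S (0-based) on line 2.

Answer: xy$zvvwxy
2

Derivation:
All 9 rotations (rotation i = S[i:]+S[:i]):
  rot[0] = vxyzwyvx$
  rot[1] = xyzwyvx$v
  rot[2] = yzwyvx$vx
  rot[3] = zwyvx$vxy
  rot[4] = wyvx$vxyz
  rot[5] = yvx$vxyzw
  rot[6] = vx$vxyzwy
  rot[7] = x$vxyzwyv
  rot[8] = $vxyzwyvx
Sorted (with $ < everything):
  sorted[0] = $vxyzwyvx  (last char: 'x')
  sorted[1] = vx$vxyzwy  (last char: 'y')
  sorted[2] = vxyzwyvx$  (last char: '$')
  sorted[3] = wyvx$vxyz  (last char: 'z')
  sorted[4] = x$vxyzwyv  (last char: 'v')
  sorted[5] = xyzwyvx$v  (last char: 'v')
  sorted[6] = yvx$vxyzw  (last char: 'w')
  sorted[7] = yzwyvx$vx  (last char: 'x')
  sorted[8] = zwyvx$vxy  (last char: 'y')
Last column: xy$zvvwxy
Original string S is at sorted index 2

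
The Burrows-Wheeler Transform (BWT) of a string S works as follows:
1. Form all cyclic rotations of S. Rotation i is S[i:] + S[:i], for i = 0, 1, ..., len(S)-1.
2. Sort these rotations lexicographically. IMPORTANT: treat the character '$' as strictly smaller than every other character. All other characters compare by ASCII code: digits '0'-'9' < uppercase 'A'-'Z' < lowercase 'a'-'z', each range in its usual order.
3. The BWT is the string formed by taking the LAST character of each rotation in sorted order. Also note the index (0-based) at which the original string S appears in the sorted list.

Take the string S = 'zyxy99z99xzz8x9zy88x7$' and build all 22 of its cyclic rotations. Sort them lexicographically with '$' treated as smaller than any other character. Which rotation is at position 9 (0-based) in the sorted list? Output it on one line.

Answer: 9zy88x7$zyxy99z99xzz8x

Derivation:
All 22 rotations (rotation i = S[i:]+S[:i]):
  rot[0] = zyxy99z99xzz8x9zy88x7$
  rot[1] = yxy99z99xzz8x9zy88x7$z
  rot[2] = xy99z99xzz8x9zy88x7$zy
  rot[3] = y99z99xzz8x9zy88x7$zyx
  rot[4] = 99z99xzz8x9zy88x7$zyxy
  rot[5] = 9z99xzz8x9zy88x7$zyxy9
  rot[6] = z99xzz8x9zy88x7$zyxy99
  rot[7] = 99xzz8x9zy88x7$zyxy99z
  rot[8] = 9xzz8x9zy88x7$zyxy99z9
  rot[9] = xzz8x9zy88x7$zyxy99z99
  rot[10] = zz8x9zy88x7$zyxy99z99x
  rot[11] = z8x9zy88x7$zyxy99z99xz
  rot[12] = 8x9zy88x7$zyxy99z99xzz
  rot[13] = x9zy88x7$zyxy99z99xzz8
  rot[14] = 9zy88x7$zyxy99z99xzz8x
  rot[15] = zy88x7$zyxy99z99xzz8x9
  rot[16] = y88x7$zyxy99z99xzz8x9z
  rot[17] = 88x7$zyxy99z99xzz8x9zy
  rot[18] = 8x7$zyxy99z99xzz8x9zy8
  rot[19] = x7$zyxy99z99xzz8x9zy88
  rot[20] = 7$zyxy99z99xzz8x9zy88x
  rot[21] = $zyxy99z99xzz8x9zy88x7
Sorted (with $ < everything):
  sorted[0] = $zyxy99z99xzz8x9zy88x7
  sorted[1] = 7$zyxy99z99xzz8x9zy88x
  sorted[2] = 88x7$zyxy99z99xzz8x9zy
  sorted[3] = 8x7$zyxy99z99xzz8x9zy8
  sorted[4] = 8x9zy88x7$zyxy99z99xzz
  sorted[5] = 99xzz8x9zy88x7$zyxy99z
  sorted[6] = 99z99xzz8x9zy88x7$zyxy
  sorted[7] = 9xzz8x9zy88x7$zyxy99z9
  sorted[8] = 9z99xzz8x9zy88x7$zyxy9
  sorted[9] = 9zy88x7$zyxy99z99xzz8x
  sorted[10] = x7$zyxy99z99xzz8x9zy88
  sorted[11] = x9zy88x7$zyxy99z99xzz8
  sorted[12] = xy99z99xzz8x9zy88x7$zy
  sorted[13] = xzz8x9zy88x7$zyxy99z99
  sorted[14] = y88x7$zyxy99z99xzz8x9z
  sorted[15] = y99z99xzz8x9zy88x7$zyx
  sorted[16] = yxy99z99xzz8x9zy88x7$z
  sorted[17] = z8x9zy88x7$zyxy99z99xz
  sorted[18] = z99xzz8x9zy88x7$zyxy99
  sorted[19] = zy88x7$zyxy99z99xzz8x9
  sorted[20] = zyxy99z99xzz8x9zy88x7$
  sorted[21] = zz8x9zy88x7$zyxy99z99x
sorted[9] = 9zy88x7$zyxy99z99xzz8x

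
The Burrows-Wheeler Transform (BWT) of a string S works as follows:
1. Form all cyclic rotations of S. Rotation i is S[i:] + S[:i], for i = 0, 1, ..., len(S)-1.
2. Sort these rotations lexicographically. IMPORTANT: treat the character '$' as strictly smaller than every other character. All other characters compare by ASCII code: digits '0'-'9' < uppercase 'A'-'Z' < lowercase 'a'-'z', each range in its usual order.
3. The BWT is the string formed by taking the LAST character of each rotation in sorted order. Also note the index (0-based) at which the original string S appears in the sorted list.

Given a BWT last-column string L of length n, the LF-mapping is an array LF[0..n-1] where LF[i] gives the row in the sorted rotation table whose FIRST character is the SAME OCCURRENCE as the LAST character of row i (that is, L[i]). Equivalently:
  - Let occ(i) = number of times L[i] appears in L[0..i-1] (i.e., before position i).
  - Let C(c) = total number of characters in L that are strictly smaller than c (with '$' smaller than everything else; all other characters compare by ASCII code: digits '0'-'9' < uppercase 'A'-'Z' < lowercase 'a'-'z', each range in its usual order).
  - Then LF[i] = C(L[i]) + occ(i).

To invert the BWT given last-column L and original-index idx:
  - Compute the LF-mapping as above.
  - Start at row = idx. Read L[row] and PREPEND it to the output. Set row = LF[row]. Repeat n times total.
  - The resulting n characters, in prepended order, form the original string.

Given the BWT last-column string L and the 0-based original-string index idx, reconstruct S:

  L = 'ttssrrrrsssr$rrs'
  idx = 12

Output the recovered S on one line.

Answer: sssrrssrrstrrrt$

Derivation:
LF mapping: 14 15 8 9 1 2 3 4 10 11 12 5 0 6 7 13
Walk LF starting at row 12, prepending L[row]:
  step 1: row=12, L[12]='$', prepend. Next row=LF[12]=0
  step 2: row=0, L[0]='t', prepend. Next row=LF[0]=14
  step 3: row=14, L[14]='r', prepend. Next row=LF[14]=7
  step 4: row=7, L[7]='r', prepend. Next row=LF[7]=4
  step 5: row=4, L[4]='r', prepend. Next row=LF[4]=1
  step 6: row=1, L[1]='t', prepend. Next row=LF[1]=15
  step 7: row=15, L[15]='s', prepend. Next row=LF[15]=13
  step 8: row=13, L[13]='r', prepend. Next row=LF[13]=6
  step 9: row=6, L[6]='r', prepend. Next row=LF[6]=3
  step 10: row=3, L[3]='s', prepend. Next row=LF[3]=9
  step 11: row=9, L[9]='s', prepend. Next row=LF[9]=11
  step 12: row=11, L[11]='r', prepend. Next row=LF[11]=5
  step 13: row=5, L[5]='r', prepend. Next row=LF[5]=2
  step 14: row=2, L[2]='s', prepend. Next row=LF[2]=8
  step 15: row=8, L[8]='s', prepend. Next row=LF[8]=10
  step 16: row=10, L[10]='s', prepend. Next row=LF[10]=12
Reversed output: sssrrssrrstrrrt$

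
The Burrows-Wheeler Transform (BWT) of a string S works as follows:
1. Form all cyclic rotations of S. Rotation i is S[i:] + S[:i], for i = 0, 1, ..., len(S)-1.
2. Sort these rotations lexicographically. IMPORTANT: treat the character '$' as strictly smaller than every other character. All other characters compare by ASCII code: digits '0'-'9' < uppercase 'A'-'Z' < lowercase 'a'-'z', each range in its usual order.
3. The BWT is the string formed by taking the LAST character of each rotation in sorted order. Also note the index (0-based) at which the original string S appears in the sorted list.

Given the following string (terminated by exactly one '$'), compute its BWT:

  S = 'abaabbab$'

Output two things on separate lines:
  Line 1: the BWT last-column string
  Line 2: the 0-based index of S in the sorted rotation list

Answer: bbb$aaaba
3

Derivation:
All 9 rotations (rotation i = S[i:]+S[:i]):
  rot[0] = abaabbab$
  rot[1] = baabbab$a
  rot[2] = aabbab$ab
  rot[3] = abbab$aba
  rot[4] = bbab$abaa
  rot[5] = bab$abaab
  rot[6] = ab$abaabb
  rot[7] = b$abaabba
  rot[8] = $abaabbab
Sorted (with $ < everything):
  sorted[0] = $abaabbab  (last char: 'b')
  sorted[1] = aabbab$ab  (last char: 'b')
  sorted[2] = ab$abaabb  (last char: 'b')
  sorted[3] = abaabbab$  (last char: '$')
  sorted[4] = abbab$aba  (last char: 'a')
  sorted[5] = b$abaabba  (last char: 'a')
  sorted[6] = baabbab$a  (last char: 'a')
  sorted[7] = bab$abaab  (last char: 'b')
  sorted[8] = bbab$abaa  (last char: 'a')
Last column: bbb$aaaba
Original string S is at sorted index 3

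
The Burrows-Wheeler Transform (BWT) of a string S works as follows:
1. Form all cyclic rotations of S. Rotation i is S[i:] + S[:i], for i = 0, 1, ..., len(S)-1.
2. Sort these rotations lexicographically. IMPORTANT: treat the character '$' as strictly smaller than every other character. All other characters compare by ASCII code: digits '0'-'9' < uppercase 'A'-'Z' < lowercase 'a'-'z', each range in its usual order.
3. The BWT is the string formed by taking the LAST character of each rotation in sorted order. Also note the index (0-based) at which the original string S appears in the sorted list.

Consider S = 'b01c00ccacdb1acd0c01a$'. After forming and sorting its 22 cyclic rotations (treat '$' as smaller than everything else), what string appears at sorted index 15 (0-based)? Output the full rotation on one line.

Answer: c01a$b01c00ccacdb1acd0

Derivation:
All 22 rotations (rotation i = S[i:]+S[:i]):
  rot[0] = b01c00ccacdb1acd0c01a$
  rot[1] = 01c00ccacdb1acd0c01a$b
  rot[2] = 1c00ccacdb1acd0c01a$b0
  rot[3] = c00ccacdb1acd0c01a$b01
  rot[4] = 00ccacdb1acd0c01a$b01c
  rot[5] = 0ccacdb1acd0c01a$b01c0
  rot[6] = ccacdb1acd0c01a$b01c00
  rot[7] = cacdb1acd0c01a$b01c00c
  rot[8] = acdb1acd0c01a$b01c00cc
  rot[9] = cdb1acd0c01a$b01c00cca
  rot[10] = db1acd0c01a$b01c00ccac
  rot[11] = b1acd0c01a$b01c00ccacd
  rot[12] = 1acd0c01a$b01c00ccacdb
  rot[13] = acd0c01a$b01c00ccacdb1
  rot[14] = cd0c01a$b01c00ccacdb1a
  rot[15] = d0c01a$b01c00ccacdb1ac
  rot[16] = 0c01a$b01c00ccacdb1acd
  rot[17] = c01a$b01c00ccacdb1acd0
  rot[18] = 01a$b01c00ccacdb1acd0c
  rot[19] = 1a$b01c00ccacdb1acd0c0
  rot[20] = a$b01c00ccacdb1acd0c01
  rot[21] = $b01c00ccacdb1acd0c01a
Sorted (with $ < everything):
  sorted[0] = $b01c00ccacdb1acd0c01a
  sorted[1] = 00ccacdb1acd0c01a$b01c
  sorted[2] = 01a$b01c00ccacdb1acd0c
  sorted[3] = 01c00ccacdb1acd0c01a$b
  sorted[4] = 0c01a$b01c00ccacdb1acd
  sorted[5] = 0ccacdb1acd0c01a$b01c0
  sorted[6] = 1a$b01c00ccacdb1acd0c0
  sorted[7] = 1acd0c01a$b01c00ccacdb
  sorted[8] = 1c00ccacdb1acd0c01a$b0
  sorted[9] = a$b01c00ccacdb1acd0c01
  sorted[10] = acd0c01a$b01c00ccacdb1
  sorted[11] = acdb1acd0c01a$b01c00cc
  sorted[12] = b01c00ccacdb1acd0c01a$
  sorted[13] = b1acd0c01a$b01c00ccacd
  sorted[14] = c00ccacdb1acd0c01a$b01
  sorted[15] = c01a$b01c00ccacdb1acd0
  sorted[16] = cacdb1acd0c01a$b01c00c
  sorted[17] = ccacdb1acd0c01a$b01c00
  sorted[18] = cd0c01a$b01c00ccacdb1a
  sorted[19] = cdb1acd0c01a$b01c00cca
  sorted[20] = d0c01a$b01c00ccacdb1ac
  sorted[21] = db1acd0c01a$b01c00ccac
sorted[15] = c01a$b01c00ccacdb1acd0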